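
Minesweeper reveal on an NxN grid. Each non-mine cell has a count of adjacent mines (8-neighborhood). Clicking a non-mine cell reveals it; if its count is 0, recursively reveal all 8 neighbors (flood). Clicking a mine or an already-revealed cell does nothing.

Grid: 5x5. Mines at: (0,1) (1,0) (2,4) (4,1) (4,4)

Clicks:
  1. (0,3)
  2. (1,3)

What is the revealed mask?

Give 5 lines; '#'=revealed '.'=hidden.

Answer: ..###
..###
.....
.....
.....

Derivation:
Click 1 (0,3) count=0: revealed 6 new [(0,2) (0,3) (0,4) (1,2) (1,3) (1,4)] -> total=6
Click 2 (1,3) count=1: revealed 0 new [(none)] -> total=6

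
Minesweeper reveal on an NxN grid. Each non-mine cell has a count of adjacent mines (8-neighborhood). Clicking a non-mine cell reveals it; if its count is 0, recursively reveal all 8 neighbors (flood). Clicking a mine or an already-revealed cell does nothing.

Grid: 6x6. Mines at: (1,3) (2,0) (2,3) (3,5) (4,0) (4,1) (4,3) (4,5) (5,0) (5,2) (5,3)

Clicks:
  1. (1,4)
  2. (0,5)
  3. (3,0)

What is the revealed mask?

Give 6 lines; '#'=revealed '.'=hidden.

Answer: ....##
....##
....##
#.....
......
......

Derivation:
Click 1 (1,4) count=2: revealed 1 new [(1,4)] -> total=1
Click 2 (0,5) count=0: revealed 5 new [(0,4) (0,5) (1,5) (2,4) (2,5)] -> total=6
Click 3 (3,0) count=3: revealed 1 new [(3,0)] -> total=7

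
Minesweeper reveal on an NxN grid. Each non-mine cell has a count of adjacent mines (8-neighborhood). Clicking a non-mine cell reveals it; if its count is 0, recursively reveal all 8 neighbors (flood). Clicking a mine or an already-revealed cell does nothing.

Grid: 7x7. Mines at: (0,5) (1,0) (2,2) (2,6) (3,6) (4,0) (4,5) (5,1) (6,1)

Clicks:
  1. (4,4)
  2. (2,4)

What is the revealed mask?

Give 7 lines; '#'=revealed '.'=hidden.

Answer: .......
...###.
...###.
...###.
....#..
.......
.......

Derivation:
Click 1 (4,4) count=1: revealed 1 new [(4,4)] -> total=1
Click 2 (2,4) count=0: revealed 9 new [(1,3) (1,4) (1,5) (2,3) (2,4) (2,5) (3,3) (3,4) (3,5)] -> total=10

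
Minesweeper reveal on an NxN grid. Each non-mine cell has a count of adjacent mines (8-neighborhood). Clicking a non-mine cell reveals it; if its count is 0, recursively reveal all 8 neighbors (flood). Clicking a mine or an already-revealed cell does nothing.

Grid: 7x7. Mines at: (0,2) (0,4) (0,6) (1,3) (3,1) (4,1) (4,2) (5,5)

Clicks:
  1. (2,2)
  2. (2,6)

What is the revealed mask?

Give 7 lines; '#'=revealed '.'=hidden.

Click 1 (2,2) count=2: revealed 1 new [(2,2)] -> total=1
Click 2 (2,6) count=0: revealed 15 new [(1,4) (1,5) (1,6) (2,3) (2,4) (2,5) (2,6) (3,3) (3,4) (3,5) (3,6) (4,3) (4,4) (4,5) (4,6)] -> total=16

Answer: .......
....###
..#####
...####
...####
.......
.......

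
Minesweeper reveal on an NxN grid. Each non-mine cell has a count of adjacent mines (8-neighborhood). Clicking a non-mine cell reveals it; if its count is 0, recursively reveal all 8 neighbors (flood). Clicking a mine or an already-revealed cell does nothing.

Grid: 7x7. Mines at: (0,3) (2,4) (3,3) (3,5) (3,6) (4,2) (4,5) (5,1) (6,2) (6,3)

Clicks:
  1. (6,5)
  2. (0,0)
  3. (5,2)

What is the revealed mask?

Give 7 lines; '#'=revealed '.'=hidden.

Click 1 (6,5) count=0: revealed 6 new [(5,4) (5,5) (5,6) (6,4) (6,5) (6,6)] -> total=6
Click 2 (0,0) count=0: revealed 14 new [(0,0) (0,1) (0,2) (1,0) (1,1) (1,2) (2,0) (2,1) (2,2) (3,0) (3,1) (3,2) (4,0) (4,1)] -> total=20
Click 3 (5,2) count=4: revealed 1 new [(5,2)] -> total=21

Answer: ###....
###....
###....
###....
##.....
..#.###
....###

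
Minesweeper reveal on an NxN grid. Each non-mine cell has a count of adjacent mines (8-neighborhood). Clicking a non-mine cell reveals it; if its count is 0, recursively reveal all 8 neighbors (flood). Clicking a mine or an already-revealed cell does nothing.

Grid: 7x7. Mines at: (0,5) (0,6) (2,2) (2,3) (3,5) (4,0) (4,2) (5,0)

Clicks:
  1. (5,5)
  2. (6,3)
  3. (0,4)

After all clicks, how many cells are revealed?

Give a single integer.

Click 1 (5,5) count=0: revealed 16 new [(4,3) (4,4) (4,5) (4,6) (5,1) (5,2) (5,3) (5,4) (5,5) (5,6) (6,1) (6,2) (6,3) (6,4) (6,5) (6,6)] -> total=16
Click 2 (6,3) count=0: revealed 0 new [(none)] -> total=16
Click 3 (0,4) count=1: revealed 1 new [(0,4)] -> total=17

Answer: 17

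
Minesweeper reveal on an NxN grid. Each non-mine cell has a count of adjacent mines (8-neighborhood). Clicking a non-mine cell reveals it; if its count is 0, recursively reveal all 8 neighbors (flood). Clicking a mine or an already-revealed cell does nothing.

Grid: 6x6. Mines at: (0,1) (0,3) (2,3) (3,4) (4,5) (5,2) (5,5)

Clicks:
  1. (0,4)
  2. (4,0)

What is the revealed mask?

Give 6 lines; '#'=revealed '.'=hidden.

Click 1 (0,4) count=1: revealed 1 new [(0,4)] -> total=1
Click 2 (4,0) count=0: revealed 14 new [(1,0) (1,1) (1,2) (2,0) (2,1) (2,2) (3,0) (3,1) (3,2) (4,0) (4,1) (4,2) (5,0) (5,1)] -> total=15

Answer: ....#.
###...
###...
###...
###...
##....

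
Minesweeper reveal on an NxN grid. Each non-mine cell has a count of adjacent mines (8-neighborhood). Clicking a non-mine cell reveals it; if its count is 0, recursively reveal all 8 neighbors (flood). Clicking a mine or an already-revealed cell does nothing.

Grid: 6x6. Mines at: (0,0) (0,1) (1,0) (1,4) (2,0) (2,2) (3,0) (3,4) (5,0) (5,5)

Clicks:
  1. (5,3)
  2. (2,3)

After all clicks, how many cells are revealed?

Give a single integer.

Click 1 (5,3) count=0: revealed 11 new [(3,1) (3,2) (3,3) (4,1) (4,2) (4,3) (4,4) (5,1) (5,2) (5,3) (5,4)] -> total=11
Click 2 (2,3) count=3: revealed 1 new [(2,3)] -> total=12

Answer: 12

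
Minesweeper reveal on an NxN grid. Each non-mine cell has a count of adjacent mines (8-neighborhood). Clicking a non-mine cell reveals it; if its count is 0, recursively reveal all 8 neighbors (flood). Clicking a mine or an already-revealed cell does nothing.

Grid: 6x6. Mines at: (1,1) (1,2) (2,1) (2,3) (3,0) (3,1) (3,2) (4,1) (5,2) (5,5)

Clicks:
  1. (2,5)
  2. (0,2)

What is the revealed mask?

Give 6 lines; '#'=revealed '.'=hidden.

Click 1 (2,5) count=0: revealed 12 new [(0,3) (0,4) (0,5) (1,3) (1,4) (1,5) (2,4) (2,5) (3,4) (3,5) (4,4) (4,5)] -> total=12
Click 2 (0,2) count=2: revealed 1 new [(0,2)] -> total=13

Answer: ..####
...###
....##
....##
....##
......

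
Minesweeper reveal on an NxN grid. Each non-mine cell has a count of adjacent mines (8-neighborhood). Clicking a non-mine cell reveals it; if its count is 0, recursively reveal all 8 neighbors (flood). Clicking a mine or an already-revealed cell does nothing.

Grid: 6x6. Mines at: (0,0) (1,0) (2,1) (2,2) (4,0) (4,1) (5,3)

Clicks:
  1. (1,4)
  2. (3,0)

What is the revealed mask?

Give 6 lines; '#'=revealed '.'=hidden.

Answer: .#####
.#####
...###
#..###
...###
....##

Derivation:
Click 1 (1,4) count=0: revealed 21 new [(0,1) (0,2) (0,3) (0,4) (0,5) (1,1) (1,2) (1,3) (1,4) (1,5) (2,3) (2,4) (2,5) (3,3) (3,4) (3,5) (4,3) (4,4) (4,5) (5,4) (5,5)] -> total=21
Click 2 (3,0) count=3: revealed 1 new [(3,0)] -> total=22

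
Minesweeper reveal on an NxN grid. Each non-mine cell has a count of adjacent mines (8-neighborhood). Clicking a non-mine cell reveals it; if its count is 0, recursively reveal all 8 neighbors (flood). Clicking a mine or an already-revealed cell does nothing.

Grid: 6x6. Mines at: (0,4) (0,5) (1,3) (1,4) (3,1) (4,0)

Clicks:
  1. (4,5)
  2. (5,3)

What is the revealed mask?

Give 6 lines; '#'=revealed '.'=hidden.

Answer: ......
......
..####
..####
.#####
.#####

Derivation:
Click 1 (4,5) count=0: revealed 18 new [(2,2) (2,3) (2,4) (2,5) (3,2) (3,3) (3,4) (3,5) (4,1) (4,2) (4,3) (4,4) (4,5) (5,1) (5,2) (5,3) (5,4) (5,5)] -> total=18
Click 2 (5,3) count=0: revealed 0 new [(none)] -> total=18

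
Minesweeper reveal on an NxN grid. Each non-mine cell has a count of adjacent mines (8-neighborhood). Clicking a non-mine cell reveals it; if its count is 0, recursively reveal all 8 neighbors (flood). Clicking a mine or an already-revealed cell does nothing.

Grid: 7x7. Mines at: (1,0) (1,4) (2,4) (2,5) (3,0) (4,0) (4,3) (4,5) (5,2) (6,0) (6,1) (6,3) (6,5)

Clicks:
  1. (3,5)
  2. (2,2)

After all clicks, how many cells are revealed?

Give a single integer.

Click 1 (3,5) count=3: revealed 1 new [(3,5)] -> total=1
Click 2 (2,2) count=0: revealed 12 new [(0,1) (0,2) (0,3) (1,1) (1,2) (1,3) (2,1) (2,2) (2,3) (3,1) (3,2) (3,3)] -> total=13

Answer: 13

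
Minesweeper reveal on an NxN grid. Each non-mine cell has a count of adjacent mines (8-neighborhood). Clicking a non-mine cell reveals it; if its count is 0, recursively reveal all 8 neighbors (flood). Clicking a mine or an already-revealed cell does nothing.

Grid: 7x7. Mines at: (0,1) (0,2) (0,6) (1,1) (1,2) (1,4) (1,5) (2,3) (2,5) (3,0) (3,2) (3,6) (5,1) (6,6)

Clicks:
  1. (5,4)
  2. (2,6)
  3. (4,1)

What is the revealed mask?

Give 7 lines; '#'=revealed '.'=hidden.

Click 1 (5,4) count=0: revealed 15 new [(3,3) (3,4) (3,5) (4,2) (4,3) (4,4) (4,5) (5,2) (5,3) (5,4) (5,5) (6,2) (6,3) (6,4) (6,5)] -> total=15
Click 2 (2,6) count=3: revealed 1 new [(2,6)] -> total=16
Click 3 (4,1) count=3: revealed 1 new [(4,1)] -> total=17

Answer: .......
.......
......#
...###.
.#####.
..####.
..####.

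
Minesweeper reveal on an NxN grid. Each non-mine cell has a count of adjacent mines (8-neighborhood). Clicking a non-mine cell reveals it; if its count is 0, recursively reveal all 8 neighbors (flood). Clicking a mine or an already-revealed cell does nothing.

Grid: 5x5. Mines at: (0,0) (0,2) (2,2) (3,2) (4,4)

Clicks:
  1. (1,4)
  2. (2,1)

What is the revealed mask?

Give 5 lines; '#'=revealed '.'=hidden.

Answer: ...##
...##
.#.##
...##
.....

Derivation:
Click 1 (1,4) count=0: revealed 8 new [(0,3) (0,4) (1,3) (1,4) (2,3) (2,4) (3,3) (3,4)] -> total=8
Click 2 (2,1) count=2: revealed 1 new [(2,1)] -> total=9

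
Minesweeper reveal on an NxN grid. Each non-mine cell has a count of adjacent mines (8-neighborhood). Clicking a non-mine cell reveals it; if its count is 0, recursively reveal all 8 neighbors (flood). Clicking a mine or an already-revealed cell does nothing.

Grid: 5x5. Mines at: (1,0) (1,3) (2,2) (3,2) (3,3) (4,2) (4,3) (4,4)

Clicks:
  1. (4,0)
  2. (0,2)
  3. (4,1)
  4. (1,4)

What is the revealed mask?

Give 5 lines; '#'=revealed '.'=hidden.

Answer: ..#..
....#
##...
##...
##...

Derivation:
Click 1 (4,0) count=0: revealed 6 new [(2,0) (2,1) (3,0) (3,1) (4,0) (4,1)] -> total=6
Click 2 (0,2) count=1: revealed 1 new [(0,2)] -> total=7
Click 3 (4,1) count=2: revealed 0 new [(none)] -> total=7
Click 4 (1,4) count=1: revealed 1 new [(1,4)] -> total=8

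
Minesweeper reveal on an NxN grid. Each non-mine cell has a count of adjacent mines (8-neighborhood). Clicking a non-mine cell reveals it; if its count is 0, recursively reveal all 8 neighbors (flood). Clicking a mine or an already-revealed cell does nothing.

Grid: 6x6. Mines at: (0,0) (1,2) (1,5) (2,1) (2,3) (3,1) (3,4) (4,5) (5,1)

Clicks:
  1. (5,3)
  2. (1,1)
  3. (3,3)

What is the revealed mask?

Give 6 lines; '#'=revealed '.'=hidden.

Click 1 (5,3) count=0: revealed 6 new [(4,2) (4,3) (4,4) (5,2) (5,3) (5,4)] -> total=6
Click 2 (1,1) count=3: revealed 1 new [(1,1)] -> total=7
Click 3 (3,3) count=2: revealed 1 new [(3,3)] -> total=8

Answer: ......
.#....
......
...#..
..###.
..###.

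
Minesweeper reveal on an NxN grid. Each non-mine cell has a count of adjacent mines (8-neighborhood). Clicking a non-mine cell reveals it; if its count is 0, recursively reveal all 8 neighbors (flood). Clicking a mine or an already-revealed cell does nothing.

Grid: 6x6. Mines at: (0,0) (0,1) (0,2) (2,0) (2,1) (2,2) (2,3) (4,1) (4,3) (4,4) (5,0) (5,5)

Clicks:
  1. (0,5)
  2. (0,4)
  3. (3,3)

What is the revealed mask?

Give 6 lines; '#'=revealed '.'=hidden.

Answer: ...###
...###
....##
...###
......
......

Derivation:
Click 1 (0,5) count=0: revealed 10 new [(0,3) (0,4) (0,5) (1,3) (1,4) (1,5) (2,4) (2,5) (3,4) (3,5)] -> total=10
Click 2 (0,4) count=0: revealed 0 new [(none)] -> total=10
Click 3 (3,3) count=4: revealed 1 new [(3,3)] -> total=11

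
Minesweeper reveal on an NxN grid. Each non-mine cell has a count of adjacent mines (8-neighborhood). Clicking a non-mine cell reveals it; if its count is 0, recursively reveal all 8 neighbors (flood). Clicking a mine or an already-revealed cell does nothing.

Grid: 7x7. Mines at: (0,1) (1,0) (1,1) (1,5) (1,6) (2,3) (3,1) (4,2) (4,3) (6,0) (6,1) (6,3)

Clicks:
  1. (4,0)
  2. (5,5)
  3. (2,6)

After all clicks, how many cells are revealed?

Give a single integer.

Click 1 (4,0) count=1: revealed 1 new [(4,0)] -> total=1
Click 2 (5,5) count=0: revealed 15 new [(2,4) (2,5) (2,6) (3,4) (3,5) (3,6) (4,4) (4,5) (4,6) (5,4) (5,5) (5,6) (6,4) (6,5) (6,6)] -> total=16
Click 3 (2,6) count=2: revealed 0 new [(none)] -> total=16

Answer: 16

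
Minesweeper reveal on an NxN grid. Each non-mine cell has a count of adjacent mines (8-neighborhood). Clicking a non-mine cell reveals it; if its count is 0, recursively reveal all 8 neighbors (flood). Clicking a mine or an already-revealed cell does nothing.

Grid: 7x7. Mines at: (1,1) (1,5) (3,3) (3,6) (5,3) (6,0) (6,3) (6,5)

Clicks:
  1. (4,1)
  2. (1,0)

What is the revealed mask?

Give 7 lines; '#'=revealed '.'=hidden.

Answer: .......
#......
###....
###....
###....
###....
.......

Derivation:
Click 1 (4,1) count=0: revealed 12 new [(2,0) (2,1) (2,2) (3,0) (3,1) (3,2) (4,0) (4,1) (4,2) (5,0) (5,1) (5,2)] -> total=12
Click 2 (1,0) count=1: revealed 1 new [(1,0)] -> total=13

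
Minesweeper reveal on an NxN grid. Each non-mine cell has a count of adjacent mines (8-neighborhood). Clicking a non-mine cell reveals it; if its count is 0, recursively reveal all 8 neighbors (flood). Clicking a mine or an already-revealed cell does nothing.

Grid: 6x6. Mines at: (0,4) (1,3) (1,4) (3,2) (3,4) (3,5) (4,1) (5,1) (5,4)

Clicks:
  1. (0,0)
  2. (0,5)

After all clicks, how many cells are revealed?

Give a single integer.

Click 1 (0,0) count=0: revealed 11 new [(0,0) (0,1) (0,2) (1,0) (1,1) (1,2) (2,0) (2,1) (2,2) (3,0) (3,1)] -> total=11
Click 2 (0,5) count=2: revealed 1 new [(0,5)] -> total=12

Answer: 12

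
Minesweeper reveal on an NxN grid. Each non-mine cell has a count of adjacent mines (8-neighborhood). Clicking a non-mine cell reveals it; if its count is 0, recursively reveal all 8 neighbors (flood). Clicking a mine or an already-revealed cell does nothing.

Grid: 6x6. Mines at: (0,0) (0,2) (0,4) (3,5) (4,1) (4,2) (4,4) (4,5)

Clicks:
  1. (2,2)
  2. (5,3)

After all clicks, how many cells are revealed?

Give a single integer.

Answer: 16

Derivation:
Click 1 (2,2) count=0: revealed 15 new [(1,0) (1,1) (1,2) (1,3) (1,4) (2,0) (2,1) (2,2) (2,3) (2,4) (3,0) (3,1) (3,2) (3,3) (3,4)] -> total=15
Click 2 (5,3) count=2: revealed 1 new [(5,3)] -> total=16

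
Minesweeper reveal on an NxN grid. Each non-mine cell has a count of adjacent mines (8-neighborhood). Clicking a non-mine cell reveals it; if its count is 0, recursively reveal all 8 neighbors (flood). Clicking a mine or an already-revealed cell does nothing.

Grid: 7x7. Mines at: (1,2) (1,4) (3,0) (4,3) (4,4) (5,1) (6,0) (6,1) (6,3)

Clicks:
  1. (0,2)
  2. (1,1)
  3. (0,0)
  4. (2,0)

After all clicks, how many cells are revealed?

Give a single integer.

Answer: 7

Derivation:
Click 1 (0,2) count=1: revealed 1 new [(0,2)] -> total=1
Click 2 (1,1) count=1: revealed 1 new [(1,1)] -> total=2
Click 3 (0,0) count=0: revealed 5 new [(0,0) (0,1) (1,0) (2,0) (2,1)] -> total=7
Click 4 (2,0) count=1: revealed 0 new [(none)] -> total=7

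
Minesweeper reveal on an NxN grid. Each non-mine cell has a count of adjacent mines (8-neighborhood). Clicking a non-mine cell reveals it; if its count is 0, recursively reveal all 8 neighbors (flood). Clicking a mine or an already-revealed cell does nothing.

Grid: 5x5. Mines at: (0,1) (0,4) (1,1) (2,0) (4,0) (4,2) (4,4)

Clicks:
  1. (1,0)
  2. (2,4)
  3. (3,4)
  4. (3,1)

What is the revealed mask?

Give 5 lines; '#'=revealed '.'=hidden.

Click 1 (1,0) count=3: revealed 1 new [(1,0)] -> total=1
Click 2 (2,4) count=0: revealed 9 new [(1,2) (1,3) (1,4) (2,2) (2,3) (2,4) (3,2) (3,3) (3,4)] -> total=10
Click 3 (3,4) count=1: revealed 0 new [(none)] -> total=10
Click 4 (3,1) count=3: revealed 1 new [(3,1)] -> total=11

Answer: .....
#.###
..###
.####
.....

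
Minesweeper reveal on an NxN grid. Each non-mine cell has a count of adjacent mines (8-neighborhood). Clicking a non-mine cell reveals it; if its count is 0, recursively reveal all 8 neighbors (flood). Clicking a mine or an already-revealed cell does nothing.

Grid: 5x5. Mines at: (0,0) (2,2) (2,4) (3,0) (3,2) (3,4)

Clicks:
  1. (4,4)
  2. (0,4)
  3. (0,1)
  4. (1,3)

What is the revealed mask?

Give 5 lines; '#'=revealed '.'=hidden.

Click 1 (4,4) count=1: revealed 1 new [(4,4)] -> total=1
Click 2 (0,4) count=0: revealed 8 new [(0,1) (0,2) (0,3) (0,4) (1,1) (1,2) (1,3) (1,4)] -> total=9
Click 3 (0,1) count=1: revealed 0 new [(none)] -> total=9
Click 4 (1,3) count=2: revealed 0 new [(none)] -> total=9

Answer: .####
.####
.....
.....
....#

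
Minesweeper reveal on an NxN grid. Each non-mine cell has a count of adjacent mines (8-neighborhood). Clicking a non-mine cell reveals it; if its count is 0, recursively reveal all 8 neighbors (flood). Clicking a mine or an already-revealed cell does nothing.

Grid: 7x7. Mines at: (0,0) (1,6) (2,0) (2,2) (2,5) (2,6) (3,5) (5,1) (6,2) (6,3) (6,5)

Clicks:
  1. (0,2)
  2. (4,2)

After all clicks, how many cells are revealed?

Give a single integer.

Answer: 11

Derivation:
Click 1 (0,2) count=0: revealed 10 new [(0,1) (0,2) (0,3) (0,4) (0,5) (1,1) (1,2) (1,3) (1,4) (1,5)] -> total=10
Click 2 (4,2) count=1: revealed 1 new [(4,2)] -> total=11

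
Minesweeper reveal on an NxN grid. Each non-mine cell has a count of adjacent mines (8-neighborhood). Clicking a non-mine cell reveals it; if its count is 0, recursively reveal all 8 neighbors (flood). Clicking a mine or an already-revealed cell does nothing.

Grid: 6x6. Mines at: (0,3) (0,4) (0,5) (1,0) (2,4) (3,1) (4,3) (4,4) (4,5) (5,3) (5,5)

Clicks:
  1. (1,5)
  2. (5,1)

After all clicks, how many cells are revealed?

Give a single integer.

Answer: 7

Derivation:
Click 1 (1,5) count=3: revealed 1 new [(1,5)] -> total=1
Click 2 (5,1) count=0: revealed 6 new [(4,0) (4,1) (4,2) (5,0) (5,1) (5,2)] -> total=7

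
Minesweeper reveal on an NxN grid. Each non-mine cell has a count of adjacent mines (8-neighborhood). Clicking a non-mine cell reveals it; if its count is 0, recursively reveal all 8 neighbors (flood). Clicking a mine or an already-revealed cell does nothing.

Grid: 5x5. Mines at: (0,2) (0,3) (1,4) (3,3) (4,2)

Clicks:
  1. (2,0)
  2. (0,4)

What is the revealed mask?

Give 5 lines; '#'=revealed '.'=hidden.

Answer: ##..#
###..
###..
###..
##...

Derivation:
Click 1 (2,0) count=0: revealed 13 new [(0,0) (0,1) (1,0) (1,1) (1,2) (2,0) (2,1) (2,2) (3,0) (3,1) (3,2) (4,0) (4,1)] -> total=13
Click 2 (0,4) count=2: revealed 1 new [(0,4)] -> total=14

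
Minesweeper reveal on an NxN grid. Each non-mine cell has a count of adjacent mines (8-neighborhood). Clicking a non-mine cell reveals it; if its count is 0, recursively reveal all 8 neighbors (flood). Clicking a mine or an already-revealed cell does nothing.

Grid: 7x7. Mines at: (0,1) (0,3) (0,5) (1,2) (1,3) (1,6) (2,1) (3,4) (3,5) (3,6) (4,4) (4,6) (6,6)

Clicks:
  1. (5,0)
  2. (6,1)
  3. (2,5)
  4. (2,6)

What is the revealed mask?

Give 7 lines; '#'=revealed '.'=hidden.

Click 1 (5,0) count=0: revealed 20 new [(3,0) (3,1) (3,2) (3,3) (4,0) (4,1) (4,2) (4,3) (5,0) (5,1) (5,2) (5,3) (5,4) (5,5) (6,0) (6,1) (6,2) (6,3) (6,4) (6,5)] -> total=20
Click 2 (6,1) count=0: revealed 0 new [(none)] -> total=20
Click 3 (2,5) count=4: revealed 1 new [(2,5)] -> total=21
Click 4 (2,6) count=3: revealed 1 new [(2,6)] -> total=22

Answer: .......
.......
.....##
####...
####...
######.
######.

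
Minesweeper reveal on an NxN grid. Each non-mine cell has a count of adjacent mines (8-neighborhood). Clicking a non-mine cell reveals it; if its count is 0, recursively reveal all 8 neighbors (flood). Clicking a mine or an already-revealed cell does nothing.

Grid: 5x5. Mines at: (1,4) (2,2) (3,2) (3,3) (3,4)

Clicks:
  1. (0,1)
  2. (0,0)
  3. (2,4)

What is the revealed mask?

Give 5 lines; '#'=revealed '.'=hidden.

Answer: ####.
####.
##..#
##...
##...

Derivation:
Click 1 (0,1) count=0: revealed 14 new [(0,0) (0,1) (0,2) (0,3) (1,0) (1,1) (1,2) (1,3) (2,0) (2,1) (3,0) (3,1) (4,0) (4,1)] -> total=14
Click 2 (0,0) count=0: revealed 0 new [(none)] -> total=14
Click 3 (2,4) count=3: revealed 1 new [(2,4)] -> total=15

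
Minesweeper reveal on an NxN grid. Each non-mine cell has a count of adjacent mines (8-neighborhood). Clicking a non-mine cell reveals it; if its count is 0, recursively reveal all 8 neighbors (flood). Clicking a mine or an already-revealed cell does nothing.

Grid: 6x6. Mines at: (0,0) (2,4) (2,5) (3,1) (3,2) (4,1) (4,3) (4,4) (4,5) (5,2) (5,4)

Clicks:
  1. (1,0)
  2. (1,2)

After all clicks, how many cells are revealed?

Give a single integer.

Answer: 14

Derivation:
Click 1 (1,0) count=1: revealed 1 new [(1,0)] -> total=1
Click 2 (1,2) count=0: revealed 13 new [(0,1) (0,2) (0,3) (0,4) (0,5) (1,1) (1,2) (1,3) (1,4) (1,5) (2,1) (2,2) (2,3)] -> total=14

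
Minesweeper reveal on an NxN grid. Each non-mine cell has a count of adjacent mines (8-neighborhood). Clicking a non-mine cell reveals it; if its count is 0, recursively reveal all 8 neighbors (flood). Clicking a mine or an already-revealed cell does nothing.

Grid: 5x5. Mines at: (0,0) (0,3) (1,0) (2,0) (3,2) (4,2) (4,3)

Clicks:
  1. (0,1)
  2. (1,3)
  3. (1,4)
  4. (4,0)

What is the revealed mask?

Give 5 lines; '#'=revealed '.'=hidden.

Answer: .#...
...##
.....
##...
##...

Derivation:
Click 1 (0,1) count=2: revealed 1 new [(0,1)] -> total=1
Click 2 (1,3) count=1: revealed 1 new [(1,3)] -> total=2
Click 3 (1,4) count=1: revealed 1 new [(1,4)] -> total=3
Click 4 (4,0) count=0: revealed 4 new [(3,0) (3,1) (4,0) (4,1)] -> total=7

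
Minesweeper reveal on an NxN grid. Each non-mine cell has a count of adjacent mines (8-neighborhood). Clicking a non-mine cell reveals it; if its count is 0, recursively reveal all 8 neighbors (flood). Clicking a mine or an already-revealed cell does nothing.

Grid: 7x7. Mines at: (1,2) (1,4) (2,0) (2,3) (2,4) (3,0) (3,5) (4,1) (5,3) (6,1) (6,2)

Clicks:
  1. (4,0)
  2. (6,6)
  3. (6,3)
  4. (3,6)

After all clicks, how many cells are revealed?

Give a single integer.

Click 1 (4,0) count=2: revealed 1 new [(4,0)] -> total=1
Click 2 (6,6) count=0: revealed 9 new [(4,4) (4,5) (4,6) (5,4) (5,5) (5,6) (6,4) (6,5) (6,6)] -> total=10
Click 3 (6,3) count=2: revealed 1 new [(6,3)] -> total=11
Click 4 (3,6) count=1: revealed 1 new [(3,6)] -> total=12

Answer: 12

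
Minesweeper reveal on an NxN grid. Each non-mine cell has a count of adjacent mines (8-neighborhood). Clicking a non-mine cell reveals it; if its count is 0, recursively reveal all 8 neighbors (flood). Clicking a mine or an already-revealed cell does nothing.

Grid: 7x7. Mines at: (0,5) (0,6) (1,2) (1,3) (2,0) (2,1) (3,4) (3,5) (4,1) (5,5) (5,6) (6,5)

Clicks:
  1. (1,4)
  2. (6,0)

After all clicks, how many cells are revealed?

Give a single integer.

Click 1 (1,4) count=2: revealed 1 new [(1,4)] -> total=1
Click 2 (6,0) count=0: revealed 13 new [(4,2) (4,3) (4,4) (5,0) (5,1) (5,2) (5,3) (5,4) (6,0) (6,1) (6,2) (6,3) (6,4)] -> total=14

Answer: 14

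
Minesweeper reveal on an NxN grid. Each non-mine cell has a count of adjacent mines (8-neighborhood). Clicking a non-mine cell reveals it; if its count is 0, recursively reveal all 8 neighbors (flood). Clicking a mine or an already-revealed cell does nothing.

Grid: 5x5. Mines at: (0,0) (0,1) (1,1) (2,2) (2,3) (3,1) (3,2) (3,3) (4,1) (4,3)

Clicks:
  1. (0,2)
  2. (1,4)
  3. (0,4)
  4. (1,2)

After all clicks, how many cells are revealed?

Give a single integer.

Answer: 6

Derivation:
Click 1 (0,2) count=2: revealed 1 new [(0,2)] -> total=1
Click 2 (1,4) count=1: revealed 1 new [(1,4)] -> total=2
Click 3 (0,4) count=0: revealed 4 new [(0,3) (0,4) (1,2) (1,3)] -> total=6
Click 4 (1,2) count=4: revealed 0 new [(none)] -> total=6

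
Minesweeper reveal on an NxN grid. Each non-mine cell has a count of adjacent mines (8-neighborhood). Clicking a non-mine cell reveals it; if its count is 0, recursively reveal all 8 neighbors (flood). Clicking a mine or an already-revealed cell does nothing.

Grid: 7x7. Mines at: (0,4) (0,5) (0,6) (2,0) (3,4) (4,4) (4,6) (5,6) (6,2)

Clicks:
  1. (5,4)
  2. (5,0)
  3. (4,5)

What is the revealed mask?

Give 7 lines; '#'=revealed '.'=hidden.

Answer: ####...
####...
.###...
####...
####.#.
#####..
##.....

Derivation:
Click 1 (5,4) count=1: revealed 1 new [(5,4)] -> total=1
Click 2 (5,0) count=0: revealed 25 new [(0,0) (0,1) (0,2) (0,3) (1,0) (1,1) (1,2) (1,3) (2,1) (2,2) (2,3) (3,0) (3,1) (3,2) (3,3) (4,0) (4,1) (4,2) (4,3) (5,0) (5,1) (5,2) (5,3) (6,0) (6,1)] -> total=26
Click 3 (4,5) count=4: revealed 1 new [(4,5)] -> total=27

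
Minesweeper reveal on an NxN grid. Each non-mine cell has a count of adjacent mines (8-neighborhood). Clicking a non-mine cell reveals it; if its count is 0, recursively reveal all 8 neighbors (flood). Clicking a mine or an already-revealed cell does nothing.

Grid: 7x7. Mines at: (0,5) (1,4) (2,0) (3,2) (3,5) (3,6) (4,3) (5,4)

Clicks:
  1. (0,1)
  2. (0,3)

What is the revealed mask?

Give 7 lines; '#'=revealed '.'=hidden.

Click 1 (0,1) count=0: revealed 11 new [(0,0) (0,1) (0,2) (0,3) (1,0) (1,1) (1,2) (1,3) (2,1) (2,2) (2,3)] -> total=11
Click 2 (0,3) count=1: revealed 0 new [(none)] -> total=11

Answer: ####...
####...
.###...
.......
.......
.......
.......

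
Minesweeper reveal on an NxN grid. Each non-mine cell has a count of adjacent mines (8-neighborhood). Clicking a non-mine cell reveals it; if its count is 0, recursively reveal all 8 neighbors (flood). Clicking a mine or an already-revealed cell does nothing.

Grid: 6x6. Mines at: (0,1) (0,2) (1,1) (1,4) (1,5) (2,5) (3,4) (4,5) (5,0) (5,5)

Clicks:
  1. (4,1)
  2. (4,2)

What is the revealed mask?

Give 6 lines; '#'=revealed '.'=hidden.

Click 1 (4,1) count=1: revealed 1 new [(4,1)] -> total=1
Click 2 (4,2) count=0: revealed 16 new [(2,0) (2,1) (2,2) (2,3) (3,0) (3,1) (3,2) (3,3) (4,0) (4,2) (4,3) (4,4) (5,1) (5,2) (5,3) (5,4)] -> total=17

Answer: ......
......
####..
####..
#####.
.####.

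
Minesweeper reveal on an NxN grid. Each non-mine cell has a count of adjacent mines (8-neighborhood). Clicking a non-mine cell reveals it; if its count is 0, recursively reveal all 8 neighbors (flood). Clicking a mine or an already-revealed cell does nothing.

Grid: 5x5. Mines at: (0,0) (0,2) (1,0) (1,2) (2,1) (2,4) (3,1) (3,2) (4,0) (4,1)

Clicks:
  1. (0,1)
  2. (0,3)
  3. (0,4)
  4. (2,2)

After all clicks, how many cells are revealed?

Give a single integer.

Click 1 (0,1) count=4: revealed 1 new [(0,1)] -> total=1
Click 2 (0,3) count=2: revealed 1 new [(0,3)] -> total=2
Click 3 (0,4) count=0: revealed 3 new [(0,4) (1,3) (1,4)] -> total=5
Click 4 (2,2) count=4: revealed 1 new [(2,2)] -> total=6

Answer: 6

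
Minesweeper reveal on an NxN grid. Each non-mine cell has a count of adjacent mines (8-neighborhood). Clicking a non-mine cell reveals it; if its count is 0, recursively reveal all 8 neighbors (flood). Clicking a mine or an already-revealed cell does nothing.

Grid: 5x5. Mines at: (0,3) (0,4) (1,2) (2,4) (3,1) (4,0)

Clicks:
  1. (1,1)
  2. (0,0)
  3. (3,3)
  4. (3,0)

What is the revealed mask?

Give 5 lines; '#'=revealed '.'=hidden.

Answer: ##...
##...
##...
#..#.
.....

Derivation:
Click 1 (1,1) count=1: revealed 1 new [(1,1)] -> total=1
Click 2 (0,0) count=0: revealed 5 new [(0,0) (0,1) (1,0) (2,0) (2,1)] -> total=6
Click 3 (3,3) count=1: revealed 1 new [(3,3)] -> total=7
Click 4 (3,0) count=2: revealed 1 new [(3,0)] -> total=8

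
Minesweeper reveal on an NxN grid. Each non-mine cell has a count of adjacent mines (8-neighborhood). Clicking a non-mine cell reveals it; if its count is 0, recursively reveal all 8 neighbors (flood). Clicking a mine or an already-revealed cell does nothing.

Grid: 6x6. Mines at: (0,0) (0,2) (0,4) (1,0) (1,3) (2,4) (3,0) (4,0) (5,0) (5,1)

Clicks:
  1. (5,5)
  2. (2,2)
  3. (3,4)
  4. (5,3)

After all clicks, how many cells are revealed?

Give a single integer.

Click 1 (5,5) count=0: revealed 17 new [(2,1) (2,2) (2,3) (3,1) (3,2) (3,3) (3,4) (3,5) (4,1) (4,2) (4,3) (4,4) (4,5) (5,2) (5,3) (5,4) (5,5)] -> total=17
Click 2 (2,2) count=1: revealed 0 new [(none)] -> total=17
Click 3 (3,4) count=1: revealed 0 new [(none)] -> total=17
Click 4 (5,3) count=0: revealed 0 new [(none)] -> total=17

Answer: 17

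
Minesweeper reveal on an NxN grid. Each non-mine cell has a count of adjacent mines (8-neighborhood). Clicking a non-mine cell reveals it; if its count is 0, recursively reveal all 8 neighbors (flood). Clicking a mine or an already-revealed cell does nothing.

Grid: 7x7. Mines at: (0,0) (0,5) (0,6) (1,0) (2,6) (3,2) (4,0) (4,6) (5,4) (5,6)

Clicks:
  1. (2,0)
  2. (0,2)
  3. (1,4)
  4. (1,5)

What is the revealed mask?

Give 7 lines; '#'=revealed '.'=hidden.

Answer: .####..
.#####.
######.
...###.
...###.
.......
.......

Derivation:
Click 1 (2,0) count=1: revealed 1 new [(2,0)] -> total=1
Click 2 (0,2) count=0: revealed 20 new [(0,1) (0,2) (0,3) (0,4) (1,1) (1,2) (1,3) (1,4) (1,5) (2,1) (2,2) (2,3) (2,4) (2,5) (3,3) (3,4) (3,5) (4,3) (4,4) (4,5)] -> total=21
Click 3 (1,4) count=1: revealed 0 new [(none)] -> total=21
Click 4 (1,5) count=3: revealed 0 new [(none)] -> total=21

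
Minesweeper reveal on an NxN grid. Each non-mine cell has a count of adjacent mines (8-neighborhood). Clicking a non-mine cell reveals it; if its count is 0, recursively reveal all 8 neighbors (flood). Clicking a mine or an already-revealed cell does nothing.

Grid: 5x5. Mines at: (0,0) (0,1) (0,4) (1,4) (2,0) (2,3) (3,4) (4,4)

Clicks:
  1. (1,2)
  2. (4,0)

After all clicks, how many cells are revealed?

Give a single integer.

Answer: 9

Derivation:
Click 1 (1,2) count=2: revealed 1 new [(1,2)] -> total=1
Click 2 (4,0) count=0: revealed 8 new [(3,0) (3,1) (3,2) (3,3) (4,0) (4,1) (4,2) (4,3)] -> total=9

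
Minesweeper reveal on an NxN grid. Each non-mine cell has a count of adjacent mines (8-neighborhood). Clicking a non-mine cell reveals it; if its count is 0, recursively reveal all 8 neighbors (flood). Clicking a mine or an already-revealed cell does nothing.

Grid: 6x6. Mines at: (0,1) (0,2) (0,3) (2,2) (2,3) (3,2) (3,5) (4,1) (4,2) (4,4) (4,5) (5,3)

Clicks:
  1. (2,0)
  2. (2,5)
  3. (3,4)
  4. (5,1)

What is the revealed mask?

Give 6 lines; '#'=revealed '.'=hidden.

Click 1 (2,0) count=0: revealed 6 new [(1,0) (1,1) (2,0) (2,1) (3,0) (3,1)] -> total=6
Click 2 (2,5) count=1: revealed 1 new [(2,5)] -> total=7
Click 3 (3,4) count=4: revealed 1 new [(3,4)] -> total=8
Click 4 (5,1) count=2: revealed 1 new [(5,1)] -> total=9

Answer: ......
##....
##...#
##..#.
......
.#....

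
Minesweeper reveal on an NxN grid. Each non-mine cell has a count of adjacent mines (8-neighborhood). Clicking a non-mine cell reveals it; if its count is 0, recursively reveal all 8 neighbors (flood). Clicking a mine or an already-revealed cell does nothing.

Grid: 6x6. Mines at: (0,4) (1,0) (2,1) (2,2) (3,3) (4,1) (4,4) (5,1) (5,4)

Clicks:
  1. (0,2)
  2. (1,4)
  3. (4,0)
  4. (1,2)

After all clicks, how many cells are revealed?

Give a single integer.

Answer: 8

Derivation:
Click 1 (0,2) count=0: revealed 6 new [(0,1) (0,2) (0,3) (1,1) (1,2) (1,3)] -> total=6
Click 2 (1,4) count=1: revealed 1 new [(1,4)] -> total=7
Click 3 (4,0) count=2: revealed 1 new [(4,0)] -> total=8
Click 4 (1,2) count=2: revealed 0 new [(none)] -> total=8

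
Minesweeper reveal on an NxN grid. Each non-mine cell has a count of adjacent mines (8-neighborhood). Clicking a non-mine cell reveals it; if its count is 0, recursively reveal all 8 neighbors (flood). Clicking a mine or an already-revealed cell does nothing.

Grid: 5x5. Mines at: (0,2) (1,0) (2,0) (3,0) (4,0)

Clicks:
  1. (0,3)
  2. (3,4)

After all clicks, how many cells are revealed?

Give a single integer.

Answer: 18

Derivation:
Click 1 (0,3) count=1: revealed 1 new [(0,3)] -> total=1
Click 2 (3,4) count=0: revealed 17 new [(0,4) (1,1) (1,2) (1,3) (1,4) (2,1) (2,2) (2,3) (2,4) (3,1) (3,2) (3,3) (3,4) (4,1) (4,2) (4,3) (4,4)] -> total=18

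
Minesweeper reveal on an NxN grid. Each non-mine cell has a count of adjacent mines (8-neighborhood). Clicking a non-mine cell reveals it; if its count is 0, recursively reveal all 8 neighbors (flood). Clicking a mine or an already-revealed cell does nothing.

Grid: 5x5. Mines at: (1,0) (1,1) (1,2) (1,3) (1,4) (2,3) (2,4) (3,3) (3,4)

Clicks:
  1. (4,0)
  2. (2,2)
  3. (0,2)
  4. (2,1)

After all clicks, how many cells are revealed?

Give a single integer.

Answer: 10

Derivation:
Click 1 (4,0) count=0: revealed 9 new [(2,0) (2,1) (2,2) (3,0) (3,1) (3,2) (4,0) (4,1) (4,2)] -> total=9
Click 2 (2,2) count=5: revealed 0 new [(none)] -> total=9
Click 3 (0,2) count=3: revealed 1 new [(0,2)] -> total=10
Click 4 (2,1) count=3: revealed 0 new [(none)] -> total=10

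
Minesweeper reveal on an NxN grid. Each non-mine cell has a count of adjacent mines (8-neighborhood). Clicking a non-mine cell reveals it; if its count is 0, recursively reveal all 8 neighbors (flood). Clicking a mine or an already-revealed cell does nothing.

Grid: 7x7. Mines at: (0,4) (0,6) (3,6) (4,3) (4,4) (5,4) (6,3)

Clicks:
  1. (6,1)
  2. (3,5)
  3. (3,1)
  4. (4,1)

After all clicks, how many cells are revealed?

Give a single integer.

Answer: 31

Derivation:
Click 1 (6,1) count=0: revealed 31 new [(0,0) (0,1) (0,2) (0,3) (1,0) (1,1) (1,2) (1,3) (1,4) (1,5) (2,0) (2,1) (2,2) (2,3) (2,4) (2,5) (3,0) (3,1) (3,2) (3,3) (3,4) (3,5) (4,0) (4,1) (4,2) (5,0) (5,1) (5,2) (6,0) (6,1) (6,2)] -> total=31
Click 2 (3,5) count=2: revealed 0 new [(none)] -> total=31
Click 3 (3,1) count=0: revealed 0 new [(none)] -> total=31
Click 4 (4,1) count=0: revealed 0 new [(none)] -> total=31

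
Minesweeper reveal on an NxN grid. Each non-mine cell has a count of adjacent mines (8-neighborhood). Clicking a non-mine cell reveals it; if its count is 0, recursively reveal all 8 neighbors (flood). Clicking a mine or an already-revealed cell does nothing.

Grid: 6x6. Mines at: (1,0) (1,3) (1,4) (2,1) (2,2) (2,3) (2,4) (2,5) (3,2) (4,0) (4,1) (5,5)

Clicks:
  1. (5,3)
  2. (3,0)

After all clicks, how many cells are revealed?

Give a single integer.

Click 1 (5,3) count=0: revealed 6 new [(4,2) (4,3) (4,4) (5,2) (5,3) (5,4)] -> total=6
Click 2 (3,0) count=3: revealed 1 new [(3,0)] -> total=7

Answer: 7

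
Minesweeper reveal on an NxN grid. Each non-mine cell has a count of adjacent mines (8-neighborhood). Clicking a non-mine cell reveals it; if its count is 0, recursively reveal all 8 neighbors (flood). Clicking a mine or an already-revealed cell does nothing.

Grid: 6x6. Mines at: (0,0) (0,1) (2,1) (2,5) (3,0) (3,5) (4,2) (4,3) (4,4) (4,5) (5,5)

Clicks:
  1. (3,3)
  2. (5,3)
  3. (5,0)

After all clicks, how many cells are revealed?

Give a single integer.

Answer: 6

Derivation:
Click 1 (3,3) count=3: revealed 1 new [(3,3)] -> total=1
Click 2 (5,3) count=3: revealed 1 new [(5,3)] -> total=2
Click 3 (5,0) count=0: revealed 4 new [(4,0) (4,1) (5,0) (5,1)] -> total=6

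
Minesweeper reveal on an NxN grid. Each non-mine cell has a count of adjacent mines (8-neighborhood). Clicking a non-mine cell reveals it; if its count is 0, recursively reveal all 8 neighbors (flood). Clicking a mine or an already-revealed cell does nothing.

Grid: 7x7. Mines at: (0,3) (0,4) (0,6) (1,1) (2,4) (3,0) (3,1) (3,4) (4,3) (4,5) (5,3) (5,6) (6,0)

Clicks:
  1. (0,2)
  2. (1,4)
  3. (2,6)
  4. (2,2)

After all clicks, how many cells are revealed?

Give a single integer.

Click 1 (0,2) count=2: revealed 1 new [(0,2)] -> total=1
Click 2 (1,4) count=3: revealed 1 new [(1,4)] -> total=2
Click 3 (2,6) count=0: revealed 6 new [(1,5) (1,6) (2,5) (2,6) (3,5) (3,6)] -> total=8
Click 4 (2,2) count=2: revealed 1 new [(2,2)] -> total=9

Answer: 9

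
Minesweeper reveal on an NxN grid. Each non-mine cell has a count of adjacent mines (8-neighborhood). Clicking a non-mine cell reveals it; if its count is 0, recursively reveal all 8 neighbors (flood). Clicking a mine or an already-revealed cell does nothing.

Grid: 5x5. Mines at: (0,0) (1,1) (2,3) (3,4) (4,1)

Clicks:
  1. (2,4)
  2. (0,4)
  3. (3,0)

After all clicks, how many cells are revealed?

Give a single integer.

Click 1 (2,4) count=2: revealed 1 new [(2,4)] -> total=1
Click 2 (0,4) count=0: revealed 6 new [(0,2) (0,3) (0,4) (1,2) (1,3) (1,4)] -> total=7
Click 3 (3,0) count=1: revealed 1 new [(3,0)] -> total=8

Answer: 8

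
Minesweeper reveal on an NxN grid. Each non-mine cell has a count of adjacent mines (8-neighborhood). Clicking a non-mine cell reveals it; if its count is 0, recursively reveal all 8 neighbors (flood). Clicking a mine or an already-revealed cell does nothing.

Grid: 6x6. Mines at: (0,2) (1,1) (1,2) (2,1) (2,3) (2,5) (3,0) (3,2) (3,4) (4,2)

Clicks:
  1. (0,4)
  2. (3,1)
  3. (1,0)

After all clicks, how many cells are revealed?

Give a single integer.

Answer: 8

Derivation:
Click 1 (0,4) count=0: revealed 6 new [(0,3) (0,4) (0,5) (1,3) (1,4) (1,5)] -> total=6
Click 2 (3,1) count=4: revealed 1 new [(3,1)] -> total=7
Click 3 (1,0) count=2: revealed 1 new [(1,0)] -> total=8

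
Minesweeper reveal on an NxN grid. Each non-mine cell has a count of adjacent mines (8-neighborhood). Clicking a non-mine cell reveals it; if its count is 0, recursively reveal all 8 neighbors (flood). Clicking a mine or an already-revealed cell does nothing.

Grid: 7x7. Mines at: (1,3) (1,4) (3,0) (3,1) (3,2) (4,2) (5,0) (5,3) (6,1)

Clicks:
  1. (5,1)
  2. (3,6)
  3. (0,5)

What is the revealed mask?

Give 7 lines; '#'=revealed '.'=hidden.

Answer: .....##
.....##
...####
...####
...####
.#..###
....###

Derivation:
Click 1 (5,1) count=3: revealed 1 new [(5,1)] -> total=1
Click 2 (3,6) count=0: revealed 22 new [(0,5) (0,6) (1,5) (1,6) (2,3) (2,4) (2,5) (2,6) (3,3) (3,4) (3,5) (3,6) (4,3) (4,4) (4,5) (4,6) (5,4) (5,5) (5,6) (6,4) (6,5) (6,6)] -> total=23
Click 3 (0,5) count=1: revealed 0 new [(none)] -> total=23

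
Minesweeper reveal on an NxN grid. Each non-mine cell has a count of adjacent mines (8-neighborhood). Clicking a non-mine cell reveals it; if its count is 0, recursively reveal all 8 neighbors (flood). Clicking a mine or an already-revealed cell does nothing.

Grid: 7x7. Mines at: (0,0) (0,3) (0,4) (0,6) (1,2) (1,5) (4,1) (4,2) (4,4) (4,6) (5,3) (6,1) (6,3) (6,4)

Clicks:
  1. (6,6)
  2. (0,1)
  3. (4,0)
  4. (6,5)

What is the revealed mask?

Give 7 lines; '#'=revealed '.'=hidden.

Click 1 (6,6) count=0: revealed 4 new [(5,5) (5,6) (6,5) (6,6)] -> total=4
Click 2 (0,1) count=2: revealed 1 new [(0,1)] -> total=5
Click 3 (4,0) count=1: revealed 1 new [(4,0)] -> total=6
Click 4 (6,5) count=1: revealed 0 new [(none)] -> total=6

Answer: .#.....
.......
.......
.......
#......
.....##
.....##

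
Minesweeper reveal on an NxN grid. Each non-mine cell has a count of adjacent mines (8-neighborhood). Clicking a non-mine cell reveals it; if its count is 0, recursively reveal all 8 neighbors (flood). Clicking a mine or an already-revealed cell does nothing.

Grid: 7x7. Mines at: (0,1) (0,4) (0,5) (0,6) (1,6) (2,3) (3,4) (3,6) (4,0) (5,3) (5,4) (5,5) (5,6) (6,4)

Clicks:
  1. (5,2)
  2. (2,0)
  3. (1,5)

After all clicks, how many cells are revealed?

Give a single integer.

Click 1 (5,2) count=1: revealed 1 new [(5,2)] -> total=1
Click 2 (2,0) count=0: revealed 9 new [(1,0) (1,1) (1,2) (2,0) (2,1) (2,2) (3,0) (3,1) (3,2)] -> total=10
Click 3 (1,5) count=4: revealed 1 new [(1,5)] -> total=11

Answer: 11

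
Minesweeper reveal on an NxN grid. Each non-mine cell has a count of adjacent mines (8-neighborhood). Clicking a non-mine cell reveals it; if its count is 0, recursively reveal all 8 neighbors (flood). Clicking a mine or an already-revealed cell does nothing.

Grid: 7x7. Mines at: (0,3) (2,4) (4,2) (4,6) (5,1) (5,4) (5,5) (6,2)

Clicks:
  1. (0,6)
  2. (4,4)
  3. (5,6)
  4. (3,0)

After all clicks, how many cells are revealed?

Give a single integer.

Click 1 (0,6) count=0: revealed 10 new [(0,4) (0,5) (0,6) (1,4) (1,5) (1,6) (2,5) (2,6) (3,5) (3,6)] -> total=10
Click 2 (4,4) count=2: revealed 1 new [(4,4)] -> total=11
Click 3 (5,6) count=2: revealed 1 new [(5,6)] -> total=12
Click 4 (3,0) count=0: revealed 17 new [(0,0) (0,1) (0,2) (1,0) (1,1) (1,2) (1,3) (2,0) (2,1) (2,2) (2,3) (3,0) (3,1) (3,2) (3,3) (4,0) (4,1)] -> total=29

Answer: 29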